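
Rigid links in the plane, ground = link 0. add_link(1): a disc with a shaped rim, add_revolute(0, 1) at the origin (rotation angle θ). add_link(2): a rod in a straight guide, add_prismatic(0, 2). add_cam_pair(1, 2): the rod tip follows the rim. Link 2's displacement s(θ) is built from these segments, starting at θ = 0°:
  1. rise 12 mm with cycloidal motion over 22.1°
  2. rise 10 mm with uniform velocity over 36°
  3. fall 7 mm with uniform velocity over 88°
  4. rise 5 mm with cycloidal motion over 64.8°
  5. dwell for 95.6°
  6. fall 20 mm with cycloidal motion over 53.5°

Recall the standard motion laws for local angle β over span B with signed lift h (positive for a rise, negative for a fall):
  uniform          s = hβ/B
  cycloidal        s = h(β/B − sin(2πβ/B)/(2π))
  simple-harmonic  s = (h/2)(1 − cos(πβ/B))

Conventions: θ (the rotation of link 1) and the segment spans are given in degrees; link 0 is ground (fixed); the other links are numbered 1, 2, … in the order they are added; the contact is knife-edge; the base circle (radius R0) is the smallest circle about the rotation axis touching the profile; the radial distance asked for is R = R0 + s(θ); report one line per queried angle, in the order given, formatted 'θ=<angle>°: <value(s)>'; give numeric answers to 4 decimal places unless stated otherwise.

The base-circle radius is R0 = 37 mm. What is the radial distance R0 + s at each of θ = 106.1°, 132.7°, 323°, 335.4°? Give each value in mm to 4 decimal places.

segment 1 (0° to 22.1°, cycloidal, h = 12) is passed completely: s = 0.0000 + (12) = 12.0000
segment 2 (22.1° to 58.1°, uniform, h = 10) is passed completely: s = 12.0000 + (10) = 22.0000
θ = 106.1° falls in segment 3 (58.1° to 146.1°, uniform, h = -7): β = 106.1 − 58.1 = 48°, B = 88°; Δs = -7·48/88 = -3.8182; s = 22.0000 − 3.8182 = 18.1818
θ = 132.7° falls in segment 3 (58.1° to 146.1°, uniform, h = -7): β = 132.7 − 58.1 = 74.6°, B = 88°; Δs = -7·74.6/88 = -5.9341; s = 22.0000 − 5.9341 = 16.0659
segment 3 (58.1° to 146.1°, uniform, h = -7) is passed completely: s = 22.0000 + (-7) = 15.0000
segment 4 (146.1° to 210.9°, cycloidal, h = 5) is passed completely: s = 15.0000 + (5) = 20.0000
segment 5 (210.9° to 306.5°, dwell): s unchanged at 20.0000
θ = 323° falls in segment 6 (306.5° to 360°, cycloidal, h = -20): β = 323 − 306.5 = 16.5°, B = 53.5°; Δs = -20·(0.3084 − sin(2π·0.3084)/(2π)) = -3.1971; s = 20.0000 − 3.1971 = 16.8029
θ = 335.4° falls in segment 6 (306.5° to 360°, cycloidal, h = -20): β = 335.4 − 306.5 = 28.9°, B = 53.5°; Δs = -20·(0.5402 − sin(2π·0.5402)/(2π)) = -11.5990; s = 20.0000 − 11.5990 = 8.4010
θ=106.1°: R = R0 + s = 37 + 18.1818 = 55.1818
θ=132.7°: R = R0 + s = 37 + 16.0659 = 53.0659
θ=323°: R = R0 + s = 37 + 16.8029 = 53.8029
θ=335.4°: R = R0 + s = 37 + 8.4010 = 45.4010

θ=106.1°: 55.1818
θ=132.7°: 53.0659
θ=323°: 53.8029
θ=335.4°: 45.4010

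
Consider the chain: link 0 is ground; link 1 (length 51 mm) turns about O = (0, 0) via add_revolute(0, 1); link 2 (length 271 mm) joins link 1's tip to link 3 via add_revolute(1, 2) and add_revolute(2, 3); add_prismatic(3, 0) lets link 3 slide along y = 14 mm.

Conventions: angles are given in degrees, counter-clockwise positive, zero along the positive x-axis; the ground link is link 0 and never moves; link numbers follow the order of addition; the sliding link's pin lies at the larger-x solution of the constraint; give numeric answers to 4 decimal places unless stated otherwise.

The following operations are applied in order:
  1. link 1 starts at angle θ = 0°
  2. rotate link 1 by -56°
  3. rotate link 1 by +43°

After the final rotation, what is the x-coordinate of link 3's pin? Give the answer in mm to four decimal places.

geometry: r = 51 mm, L = 271 mm, e = 14 mm; θ starts at 0°
rotate link 1 by -56°: θ ← 0° -56° = -56°
rotate link 1 by +43°: θ ← -56° +43° = -13°
crank pin P = (r cos θ, r sin θ) = (49.692873, -11.472504)
h = r sin θ − e = -11.472504 − 14 = -25.472504
x = r cos θ + √(L² − h²) = 49.692873 + 269.800207 = 319.493080

319.4931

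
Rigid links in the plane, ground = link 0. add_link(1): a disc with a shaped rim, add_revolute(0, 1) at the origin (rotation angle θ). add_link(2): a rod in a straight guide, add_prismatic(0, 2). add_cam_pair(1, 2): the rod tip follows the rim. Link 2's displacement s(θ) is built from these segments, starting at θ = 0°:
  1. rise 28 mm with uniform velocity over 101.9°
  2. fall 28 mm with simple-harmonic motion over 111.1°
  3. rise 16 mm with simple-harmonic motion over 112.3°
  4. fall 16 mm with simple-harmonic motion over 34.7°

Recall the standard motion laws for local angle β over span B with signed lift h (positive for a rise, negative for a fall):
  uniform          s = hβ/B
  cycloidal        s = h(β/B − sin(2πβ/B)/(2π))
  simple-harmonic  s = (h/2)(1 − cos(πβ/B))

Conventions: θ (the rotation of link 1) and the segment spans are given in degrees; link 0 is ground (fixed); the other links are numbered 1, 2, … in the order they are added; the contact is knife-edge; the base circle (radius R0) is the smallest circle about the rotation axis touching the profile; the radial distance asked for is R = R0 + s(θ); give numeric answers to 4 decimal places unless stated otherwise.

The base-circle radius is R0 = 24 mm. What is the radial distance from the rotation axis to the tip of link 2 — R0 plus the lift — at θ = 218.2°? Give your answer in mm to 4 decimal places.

segment 1 (0° to 101.9°, uniform, h = 28) is passed completely: s = 0.0000 + (28) = 28.0000
segment 2 (101.9° to 213°, simple-harmonic, h = -28) is passed completely: s = 28.0000 + (-28) = 0.0000
θ = 218.2° falls in segment 3 (213° to 325.3°, simple-harmonic, h = 16): β = 218.2 − 213 = 5.2°, B = 112.3°; Δs = 16/2·(1 − cos(π·0.0463)) = 0.0845; s = 0.0000 + 0.0845 = 0.0845
R = R0 + s = 24 + 0.0845 = 24.0845

24.0845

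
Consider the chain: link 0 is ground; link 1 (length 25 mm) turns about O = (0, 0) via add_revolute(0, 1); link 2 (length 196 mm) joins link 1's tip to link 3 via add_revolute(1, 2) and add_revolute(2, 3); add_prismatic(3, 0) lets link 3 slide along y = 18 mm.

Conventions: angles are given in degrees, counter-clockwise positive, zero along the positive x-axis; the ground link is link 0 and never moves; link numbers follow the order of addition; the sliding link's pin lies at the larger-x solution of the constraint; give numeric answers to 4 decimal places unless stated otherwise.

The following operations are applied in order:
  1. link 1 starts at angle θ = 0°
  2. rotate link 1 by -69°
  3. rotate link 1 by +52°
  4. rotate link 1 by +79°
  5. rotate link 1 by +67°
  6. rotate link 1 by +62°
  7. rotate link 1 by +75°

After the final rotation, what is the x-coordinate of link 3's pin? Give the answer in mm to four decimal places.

geometry: r = 25 mm, L = 196 mm, e = 18 mm; θ starts at 0°
rotate link 1 by -69°: θ ← 0° -69° = -69°
rotate link 1 by +52°: θ ← -69° +52° = -17°
rotate link 1 by +79°: θ ← -17° +79° = 62°
rotate link 1 by +67°: θ ← 62° +67° = 129°
rotate link 1 by +62°: θ ← 129° +62° = 191°
rotate link 1 by +75°: θ ← 191° +75° = 266°
crank pin P = (r cos θ, r sin θ) = (-1.743912, -24.939101)
h = r sin θ − e = -24.939101 − 18 = -42.939101
x = r cos θ + √(L² − h²) = -1.743912 + 191.238682 = 189.494770

189.4948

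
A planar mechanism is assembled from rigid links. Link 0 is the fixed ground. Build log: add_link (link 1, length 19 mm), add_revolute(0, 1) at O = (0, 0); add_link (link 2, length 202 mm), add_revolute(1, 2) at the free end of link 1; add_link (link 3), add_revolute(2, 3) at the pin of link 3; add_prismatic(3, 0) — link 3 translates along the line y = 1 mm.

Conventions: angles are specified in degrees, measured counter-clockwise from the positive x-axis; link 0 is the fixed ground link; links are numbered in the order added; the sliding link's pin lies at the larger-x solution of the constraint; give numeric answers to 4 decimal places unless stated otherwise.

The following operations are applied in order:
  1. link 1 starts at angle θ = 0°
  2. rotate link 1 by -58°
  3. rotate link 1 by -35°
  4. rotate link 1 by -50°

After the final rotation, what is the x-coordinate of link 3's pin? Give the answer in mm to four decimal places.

geometry: r = 19 mm, L = 202 mm, e = 1 mm; θ starts at 0°
rotate link 1 by -58°: θ ← 0° -58° = -58°
rotate link 1 by -35°: θ ← -58° -35° = -93°
rotate link 1 by -50°: θ ← -93° -50° = -143°
crank pin P = (r cos θ, r sin θ) = (-15.174075, -11.434485)
h = r sin θ − e = -11.434485 − 1 = -12.434485
x = r cos θ + √(L² − h²) = -15.174075 + 201.616923 = 186.442848

186.4428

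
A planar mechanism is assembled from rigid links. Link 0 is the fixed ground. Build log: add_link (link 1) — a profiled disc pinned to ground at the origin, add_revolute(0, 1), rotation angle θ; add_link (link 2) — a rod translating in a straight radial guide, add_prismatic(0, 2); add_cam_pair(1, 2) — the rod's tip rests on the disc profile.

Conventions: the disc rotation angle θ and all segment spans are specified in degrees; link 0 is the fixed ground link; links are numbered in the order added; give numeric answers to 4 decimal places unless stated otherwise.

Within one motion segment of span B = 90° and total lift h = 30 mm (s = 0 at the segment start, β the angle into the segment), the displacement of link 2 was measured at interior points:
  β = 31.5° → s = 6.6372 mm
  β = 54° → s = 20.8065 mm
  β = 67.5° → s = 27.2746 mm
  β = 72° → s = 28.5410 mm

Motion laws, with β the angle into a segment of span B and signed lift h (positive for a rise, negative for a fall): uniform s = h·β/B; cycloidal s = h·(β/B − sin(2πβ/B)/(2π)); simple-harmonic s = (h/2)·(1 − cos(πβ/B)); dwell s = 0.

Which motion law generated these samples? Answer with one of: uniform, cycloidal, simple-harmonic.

candidates at β/B = r: uniform s = h·r (linear in β); cycloidal s = h·(r − sin(2πr)/(2π)); simple-harmonic s = (h/2)(1 − cos(πr))
β=31.5°: printed 6.6372 | uniform 10.5000, cycloidal 6.6372, simple-harmonic 8.1901
β=54°: printed 20.8065 | uniform 18.0000, cycloidal 20.8065, simple-harmonic 19.6353
β=67.5°: printed 27.2746 | uniform 22.5000, cycloidal 27.2746, simple-harmonic 25.6066
β=72°: printed 28.5410 | uniform 24.0000, cycloidal 28.5410, simple-harmonic 27.1353
only one law matches every sample → cycloidal

cycloidal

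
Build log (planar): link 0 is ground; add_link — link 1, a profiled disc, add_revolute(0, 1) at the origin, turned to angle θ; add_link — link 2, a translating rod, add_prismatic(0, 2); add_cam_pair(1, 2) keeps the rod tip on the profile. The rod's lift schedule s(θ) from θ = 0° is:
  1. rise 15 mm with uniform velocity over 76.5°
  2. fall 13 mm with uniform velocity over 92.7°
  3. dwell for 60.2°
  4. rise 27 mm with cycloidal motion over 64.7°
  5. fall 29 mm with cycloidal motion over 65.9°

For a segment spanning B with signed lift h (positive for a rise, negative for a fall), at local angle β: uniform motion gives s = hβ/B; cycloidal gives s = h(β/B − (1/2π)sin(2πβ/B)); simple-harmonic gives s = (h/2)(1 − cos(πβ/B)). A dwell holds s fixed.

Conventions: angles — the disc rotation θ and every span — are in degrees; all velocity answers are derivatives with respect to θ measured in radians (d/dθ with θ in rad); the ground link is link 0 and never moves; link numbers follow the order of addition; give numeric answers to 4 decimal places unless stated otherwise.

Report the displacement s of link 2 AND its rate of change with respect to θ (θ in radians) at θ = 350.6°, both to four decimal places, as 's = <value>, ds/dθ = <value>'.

seg 1 [0°–76.5°] uniform, h=15: full span → s += 15 → s = 15.0000
seg 2 [76.5°–169.2°] uniform, h=-13: full span → s += -13 → s = 2.0000
seg 3 [169.2°–229.4°] dwell: s stays 2.0000
seg 4 [229.4°–294.1°] cycloidal, h=27: full span → s += 27 → s = 29.0000
seg 5 [294.1°–360°] cycloidal, h=-29: θ=350.6° here. β=56.5, B=65.9. -29·(0.8574 − sin(2π·0.8574)/(2π)) = -28.4680 → s = 0.5320
velocity in seg [294.1°–360°] (cycloidal), θ in radians: β = 56.5° = 0.9861 rad, B = 65.9° = 1.1502 rad; ds/dθ = (h/B)(1 − cos(2πβ/B)) = ((-29)/1.1502)(1 − cos(2π·0.8574)) = -9.466350 mm/rad

s = 0.5320, ds/dθ = -9.4663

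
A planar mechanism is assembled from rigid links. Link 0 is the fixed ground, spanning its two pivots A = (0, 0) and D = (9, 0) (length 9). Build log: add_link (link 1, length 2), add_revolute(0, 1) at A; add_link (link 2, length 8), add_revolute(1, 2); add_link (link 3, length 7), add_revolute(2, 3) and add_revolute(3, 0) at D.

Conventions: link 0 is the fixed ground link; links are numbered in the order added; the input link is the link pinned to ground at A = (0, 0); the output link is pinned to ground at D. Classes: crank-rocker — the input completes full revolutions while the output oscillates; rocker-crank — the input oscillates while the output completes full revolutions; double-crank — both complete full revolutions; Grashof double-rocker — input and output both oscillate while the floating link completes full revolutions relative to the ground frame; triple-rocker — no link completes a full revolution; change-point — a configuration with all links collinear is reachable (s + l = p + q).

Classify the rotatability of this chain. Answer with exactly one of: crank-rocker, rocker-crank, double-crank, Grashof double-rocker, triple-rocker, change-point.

lengths: ground=9, input=2, coupler=8, output=7
sorted: s=2 (shortest), l=9 (longest), p+q=15
s + l = 11 vs p + q = 15
s + l < p + q (Grashof) with shortest = input link → crank-rocker

crank-rocker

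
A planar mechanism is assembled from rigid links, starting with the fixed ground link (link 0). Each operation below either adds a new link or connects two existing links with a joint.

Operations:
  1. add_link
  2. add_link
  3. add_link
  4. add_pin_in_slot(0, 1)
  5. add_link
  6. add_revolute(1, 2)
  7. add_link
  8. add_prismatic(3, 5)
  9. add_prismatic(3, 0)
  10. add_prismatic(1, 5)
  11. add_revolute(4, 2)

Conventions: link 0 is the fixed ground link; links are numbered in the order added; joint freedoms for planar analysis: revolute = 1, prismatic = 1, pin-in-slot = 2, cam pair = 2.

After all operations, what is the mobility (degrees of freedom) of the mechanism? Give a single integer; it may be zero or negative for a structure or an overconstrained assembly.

L=1 J1=0 J2=0
add link → L=2 J1=0 J2=0
add link → L=3 J1=0 J2=0
add link → L=4 J1=0 J2=0
PS@0,1 dof=2 J2 → L=4 J1=0 J2=1
add link → L=5 J1=0 J2=1
R@1,2 dof=1 J1 → L=5 J1=1 J2=1
add link → L=6 J1=1 J2=1
P@3,5 dof=1 J1 → L=6 J1=2 J2=1
P@3,0 dof=1 J1 → L=6 J1=3 J2=1
P@1,5 dof=1 J1 → L=6 J1=4 J2=1
R@4,2 dof=1 J1 → L=6 J1=5 J2=1
M=3(L−1)−2J1−J2=3·5−2·5−1=4

M = 4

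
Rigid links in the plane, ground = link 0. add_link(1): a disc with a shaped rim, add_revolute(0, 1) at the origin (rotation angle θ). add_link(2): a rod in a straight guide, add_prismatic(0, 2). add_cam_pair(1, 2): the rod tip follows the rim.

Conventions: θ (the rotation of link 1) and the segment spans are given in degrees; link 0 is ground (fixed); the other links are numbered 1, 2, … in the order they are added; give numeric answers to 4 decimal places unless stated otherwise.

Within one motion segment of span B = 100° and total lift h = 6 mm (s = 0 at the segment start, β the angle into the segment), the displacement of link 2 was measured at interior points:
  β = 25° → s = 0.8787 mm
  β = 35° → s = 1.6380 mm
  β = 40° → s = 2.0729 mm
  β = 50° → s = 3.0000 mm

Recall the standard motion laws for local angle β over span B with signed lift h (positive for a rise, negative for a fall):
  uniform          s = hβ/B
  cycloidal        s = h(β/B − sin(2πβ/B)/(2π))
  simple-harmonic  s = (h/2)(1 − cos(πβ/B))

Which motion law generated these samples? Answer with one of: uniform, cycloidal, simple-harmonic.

candidates at β/B = r: uniform s = h·r (linear in β); cycloidal s = h·(r − sin(2πr)/(2π)); simple-harmonic s = (h/2)(1 − cos(πr))
β=25°: printed 0.8787 | uniform 1.5000, cycloidal 0.5451, simple-harmonic 0.8787
β=35°: printed 1.6380 | uniform 2.1000, cycloidal 1.3274, simple-harmonic 1.6380
β=40°: printed 2.0729 | uniform 2.4000, cycloidal 1.8387, simple-harmonic 2.0729
β=50°: printed 3.0000 | uniform 3.0000, cycloidal 3.0000, simple-harmonic 3.0000
only one law matches every sample → simple-harmonic

simple-harmonic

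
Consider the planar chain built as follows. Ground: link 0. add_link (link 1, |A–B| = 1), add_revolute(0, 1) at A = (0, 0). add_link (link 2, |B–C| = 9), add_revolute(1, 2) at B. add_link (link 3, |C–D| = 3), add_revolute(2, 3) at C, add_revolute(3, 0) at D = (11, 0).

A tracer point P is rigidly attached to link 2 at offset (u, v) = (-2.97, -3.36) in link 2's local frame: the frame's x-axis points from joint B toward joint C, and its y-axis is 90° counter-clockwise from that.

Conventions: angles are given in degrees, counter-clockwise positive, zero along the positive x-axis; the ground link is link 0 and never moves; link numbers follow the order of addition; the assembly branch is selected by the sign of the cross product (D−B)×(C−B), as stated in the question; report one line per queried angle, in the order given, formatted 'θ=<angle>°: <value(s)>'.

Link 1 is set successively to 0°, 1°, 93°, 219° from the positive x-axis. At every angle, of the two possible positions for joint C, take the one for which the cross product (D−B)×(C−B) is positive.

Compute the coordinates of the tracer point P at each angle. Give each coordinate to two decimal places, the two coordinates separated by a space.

A=(0,0), D=(11.00,0)
θ=0°: B = A + 1.00·(cos0°, sin0°) = (1.0000, 0.0000)
θ=0°: |BD| = 10.0000
θ=0°: circle(B,9.00) ∩ circle(D,3.00): a=8.6000, h=2.6533
θ=0°:   candidates: C₊=(9.6000,2.6533) cross=26.533; C₋=(9.6000,-2.6533) cross=-26.533
θ=0°:   branch + wants cross > 0 → take C=(9.6000,2.6533) (cross=26.533)
θ=0°: ex = (C−B)/|BC| = (0.9556,0.2948); ey = (-0.2948,0.9556)
θ=0°: P = B + -2.97·ex + -3.36·ey = (-0.8474,-4.0863)
θ=1°: B = A + 1.00·(cos1°, sin1°) = (0.9998, 0.0175)
θ=1°: |BD| = 10.0002
θ=1°: circle(B,9.00) ∩ circle(D,3.00): a=8.6000, h=2.6532
θ=1°:   candidates: C₊=(9.6045,2.6557) cross=26.533; C₋=(9.5952,-2.6508) cross=-26.533
θ=1°:   branch + wants cross > 0 → take C=(9.6045,2.6557) (cross=26.533)
θ=1°: ex = (C−B)/|BC| = (0.9561,0.2931); ey = (-0.2931,0.9561)
θ=1°: P = B + -2.97·ex + -3.36·ey = (-0.8548,-4.0656)
θ=93°: B = A + 1.00·(cos93°, sin93°) = (-0.0523, 0.9986)
θ=93°: |BD| = 11.0974
θ=93°: circle(B,9.00) ∩ circle(D,3.00): a=8.7927, h=1.9206
θ=93°:   candidates: C₊=(8.8775,2.1202) cross=21.313; C₋=(8.5319,-1.7054) cross=-21.313
θ=93°:   branch + wants cross > 0 → take C=(8.8775,2.1202) (cross=21.313)
θ=93°: ex = (C−B)/|BC| = (0.9922,0.1246); ey = (-0.1246,0.9922)
θ=93°: P = B + -2.97·ex + -3.36·ey = (-2.5805,-2.7053)
θ=219°: B = A + 1.00·(cos219°, sin219°) = (-0.7771, -0.6293)
θ=219°: |BD| = 11.7939
θ=219°: circle(B,9.00) ∩ circle(D,3.00): a=8.9494, h=0.9531
θ=219°:   candidates: C₊=(8.1086,0.8000) cross=11.241; C₋=(8.2104,-1.1036) cross=-11.241
θ=219°:   branch + wants cross > 0 → take C=(8.1086,0.8000) (cross=11.241)
θ=219°: ex = (C−B)/|BC| = (0.9873,0.1588); ey = (-0.1588,0.9873)
θ=219°: P = B + -2.97·ex + -3.36·ey = (-3.1758,-4.4184)

θ=0°: -0.85 -4.09
θ=1°: -0.85 -4.07
θ=93°: -2.58 -2.71
θ=219°: -3.18 -4.42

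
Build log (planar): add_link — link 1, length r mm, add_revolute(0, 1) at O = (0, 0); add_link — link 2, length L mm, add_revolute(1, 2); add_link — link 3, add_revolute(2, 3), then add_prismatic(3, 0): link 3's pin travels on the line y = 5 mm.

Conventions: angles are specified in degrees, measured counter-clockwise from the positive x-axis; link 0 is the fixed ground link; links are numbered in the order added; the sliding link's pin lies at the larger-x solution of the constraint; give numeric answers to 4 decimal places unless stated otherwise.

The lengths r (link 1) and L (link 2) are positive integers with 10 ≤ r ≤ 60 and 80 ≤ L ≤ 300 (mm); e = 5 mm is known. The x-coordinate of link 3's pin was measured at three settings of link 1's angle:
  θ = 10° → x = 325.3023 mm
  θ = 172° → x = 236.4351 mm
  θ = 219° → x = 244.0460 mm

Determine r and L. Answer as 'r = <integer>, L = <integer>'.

constraint per measurement: (x − r cos θ)² + (r sin θ − e)² = L²
subtracting the θ₁ and θ₂ equations cancels the r² and L² terms:
r = (x₁² − x₂²) / (2[(x₁cos θ₁ + e sin θ₁) − (x₂cos θ₂ + e sin θ₂)]) = 45.0000 → r = 45
L² = (x₁ − r cos θ₁)² + (r sin θ₁ − e)² = 78961.0243 → L = 281.0000 → L = 281
check at θ₃=219°: x = 244.0460 (printed 244.0460) ✓

r = 45, L = 281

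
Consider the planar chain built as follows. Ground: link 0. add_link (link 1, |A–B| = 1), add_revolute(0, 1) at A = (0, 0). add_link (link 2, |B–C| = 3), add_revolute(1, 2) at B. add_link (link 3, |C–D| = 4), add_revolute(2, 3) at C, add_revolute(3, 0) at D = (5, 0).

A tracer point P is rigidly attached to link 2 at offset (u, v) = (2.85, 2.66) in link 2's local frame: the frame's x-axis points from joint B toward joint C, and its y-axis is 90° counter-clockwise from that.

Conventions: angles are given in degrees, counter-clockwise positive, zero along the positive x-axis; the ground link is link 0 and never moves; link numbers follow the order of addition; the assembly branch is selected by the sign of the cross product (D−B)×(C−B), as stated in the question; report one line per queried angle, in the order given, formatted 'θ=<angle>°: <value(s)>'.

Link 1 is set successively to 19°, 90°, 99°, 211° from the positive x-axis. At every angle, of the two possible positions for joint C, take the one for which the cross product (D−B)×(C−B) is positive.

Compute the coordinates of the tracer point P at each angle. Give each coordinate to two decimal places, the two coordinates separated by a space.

A=(0,0), D=(5.00,0)
θ=19°: B = A + 1.00·(cos19°, sin19°) = (0.9455, 0.3256)
θ=19°: |BD| = 4.0675
θ=19°: circle(B,3.00) ∩ circle(D,4.00): a=1.1733, h=2.7610
θ=19°:   candidates: C₊=(2.3360,2.9838) cross=11.231; C₋=(1.8941,-2.5205) cross=-11.231
θ=19°:   branch + wants cross > 0 → take C=(2.3360,2.9838) (cross=11.231)
θ=19°: ex = (C−B)/|BC| = (0.4635,0.8861); ey = (-0.8861,0.4635)
θ=19°: P = B + 2.85·ex + 2.66·ey = (-0.0905,4.0839)
θ=90°: B = A + 1.00·(cos90°, sin90°) = (0.0000, 1.0000)
θ=90°: |BD| = 5.0990
θ=90°: circle(B,3.00) ∩ circle(D,4.00): a=1.8631, h=2.3513
θ=90°:   candidates: C₊=(2.2881,2.9403) cross=11.990; C₋=(1.3658,-1.6711) cross=-11.990
θ=90°:   branch + wants cross > 0 → take C=(2.2881,2.9403) (cross=11.990)
θ=90°: ex = (C−B)/|BC| = (0.7627,0.6468); ey = (-0.6468,0.7627)
θ=90°: P = B + 2.85·ex + 2.66·ey = (0.4533,4.8720)
θ=99°: B = A + 1.00·(cos99°, sin99°) = (-0.1564, 0.9877)
θ=99°: |BD| = 5.2502
θ=99°: circle(B,3.00) ∩ circle(D,4.00): a=1.9584, h=2.2726
θ=99°:   candidates: C₊=(2.1946,2.8512) cross=11.931; C₋=(1.3395,-1.6127) cross=-11.931
θ=99°:   branch + wants cross > 0 → take C=(2.1946,2.8512) (cross=11.931)
θ=99°: ex = (C−B)/|BC| = (0.7837,0.6212); ey = (-0.6212,0.7837)
θ=99°: P = B + 2.85·ex + 2.66·ey = (0.4247,4.8426)
θ=211°: B = A + 1.00·(cos211°, sin211°) = (-0.8572, -0.5150)
θ=211°: |BD| = 5.8798
θ=211°: circle(B,3.00) ∩ circle(D,4.00): a=2.3446, h=1.8716
θ=211°:   candidates: C₊=(1.3145,1.5547) cross=11.004; C₋=(1.6424,-2.1740) cross=-11.004
θ=211°:   branch + wants cross > 0 → take C=(1.3145,1.5547) (cross=11.004)
θ=211°: ex = (C−B)/|BC| = (0.7239,0.6899); ey = (-0.6899,0.7239)
θ=211°: P = B + 2.85·ex + 2.66·ey = (-0.6293,3.3768)

θ=19°: -0.09 4.08
θ=90°: 0.45 4.87
θ=99°: 0.42 4.84
θ=211°: -0.63 3.38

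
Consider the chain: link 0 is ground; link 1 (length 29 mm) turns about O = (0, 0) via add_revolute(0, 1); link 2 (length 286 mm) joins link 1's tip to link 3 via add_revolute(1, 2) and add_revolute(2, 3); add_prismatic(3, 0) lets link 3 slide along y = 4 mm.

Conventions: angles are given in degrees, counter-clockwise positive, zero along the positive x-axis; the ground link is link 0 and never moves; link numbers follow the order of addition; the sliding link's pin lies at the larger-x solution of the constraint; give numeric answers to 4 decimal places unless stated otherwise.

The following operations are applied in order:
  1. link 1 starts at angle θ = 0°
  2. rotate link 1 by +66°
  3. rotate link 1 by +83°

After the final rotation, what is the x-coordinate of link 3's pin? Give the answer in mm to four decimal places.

geometry: r = 29 mm, L = 286 mm, e = 4 mm; θ starts at 0°
rotate link 1 by +66°: θ ← 0° +66° = 66°
rotate link 1 by +83°: θ ← 66° +83° = 149°
crank pin P = (r cos θ, r sin θ) = (-24.857852, 14.936104)
h = r sin θ − e = 14.936104 − 4 = 10.936104
x = r cos θ + √(L² − h²) = -24.857852 + 285.790835 = 260.932984

260.9330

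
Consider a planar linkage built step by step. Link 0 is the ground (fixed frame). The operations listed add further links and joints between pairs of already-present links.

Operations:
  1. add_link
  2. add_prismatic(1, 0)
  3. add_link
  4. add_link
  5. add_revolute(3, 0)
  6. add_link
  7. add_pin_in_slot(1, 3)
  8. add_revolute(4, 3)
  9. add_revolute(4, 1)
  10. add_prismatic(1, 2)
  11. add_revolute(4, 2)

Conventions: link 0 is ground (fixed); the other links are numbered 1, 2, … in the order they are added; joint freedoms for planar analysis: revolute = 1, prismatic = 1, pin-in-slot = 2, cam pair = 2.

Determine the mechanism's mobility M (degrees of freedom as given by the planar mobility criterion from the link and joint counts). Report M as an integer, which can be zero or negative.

(L,J1,J2)=(1,0,0); link0 fixed
link1: (2,0,0)
P 1-0 [J1]: (2,1,0)
link2: (3,1,0)
link3: (4,1,0)
R 3-0 [J1]: (4,2,0)
link4: (5,2,0)
PS 1-3 [J2]: (5,2,1)
R 4-3 [J1]: (5,3,1)
R 4-1 [J1]: (5,4,1)
P 1-2 [J1]: (5,5,1)
R 4-2 [J1]: (5,6,1)
Grübler: 3·4 − 2·6 − 1 = -1

M = -1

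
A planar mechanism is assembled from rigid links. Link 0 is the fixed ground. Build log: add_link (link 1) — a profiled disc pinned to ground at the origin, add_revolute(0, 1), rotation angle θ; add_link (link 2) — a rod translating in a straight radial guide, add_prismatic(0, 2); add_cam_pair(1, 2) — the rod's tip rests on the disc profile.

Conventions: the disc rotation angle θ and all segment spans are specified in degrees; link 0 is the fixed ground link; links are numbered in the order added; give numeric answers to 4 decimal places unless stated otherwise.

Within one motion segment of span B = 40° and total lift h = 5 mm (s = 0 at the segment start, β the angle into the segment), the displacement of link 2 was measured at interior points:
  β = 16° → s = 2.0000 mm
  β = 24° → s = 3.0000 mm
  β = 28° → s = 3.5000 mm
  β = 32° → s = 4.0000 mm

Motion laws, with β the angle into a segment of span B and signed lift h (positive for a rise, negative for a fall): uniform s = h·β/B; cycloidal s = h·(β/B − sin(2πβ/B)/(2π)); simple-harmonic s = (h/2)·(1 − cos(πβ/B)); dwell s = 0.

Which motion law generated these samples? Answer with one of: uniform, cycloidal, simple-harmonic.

candidates at β/B = r: uniform s = h·r (linear in β); cycloidal s = h·(r − sin(2πr)/(2π)); simple-harmonic s = (h/2)(1 − cos(πr))
β=16°: printed 2.0000 | uniform 2.0000, cycloidal 1.5323, simple-harmonic 1.7275
β=24°: printed 3.0000 | uniform 3.0000, cycloidal 3.4677, simple-harmonic 3.2725
β=28°: printed 3.5000 | uniform 3.5000, cycloidal 4.2568, simple-harmonic 3.9695
β=32°: printed 4.0000 | uniform 4.0000, cycloidal 4.7568, simple-harmonic 4.5225
only one law matches every sample → uniform

uniform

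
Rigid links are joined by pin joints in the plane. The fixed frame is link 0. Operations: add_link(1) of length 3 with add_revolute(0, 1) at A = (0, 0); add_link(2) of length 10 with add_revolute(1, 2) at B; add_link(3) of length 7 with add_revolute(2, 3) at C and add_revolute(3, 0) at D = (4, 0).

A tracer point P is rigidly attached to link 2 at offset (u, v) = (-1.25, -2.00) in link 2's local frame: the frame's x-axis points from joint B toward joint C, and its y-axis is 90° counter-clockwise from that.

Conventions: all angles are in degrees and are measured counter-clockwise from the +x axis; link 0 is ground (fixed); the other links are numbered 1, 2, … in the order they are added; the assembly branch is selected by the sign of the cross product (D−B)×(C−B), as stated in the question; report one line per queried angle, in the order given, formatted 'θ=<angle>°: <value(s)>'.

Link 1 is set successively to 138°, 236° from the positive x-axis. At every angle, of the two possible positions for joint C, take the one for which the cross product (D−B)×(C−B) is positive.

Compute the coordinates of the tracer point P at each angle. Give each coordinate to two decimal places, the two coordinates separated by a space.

A=(0,0), D=(4.00,0)
θ=138°: B = A + 3.00·(cos138°, sin138°) = (-2.2294, 2.0074)
θ=138°: |BD| = 6.5449
θ=138°: circle(B,10.00) ∩ circle(D,7.00): a=7.1686, h=6.9722
θ=138°:   candidates: C₊=(6.7321,6.4448) cross=45.632; C₋=(2.4552,-6.8274) cross=-45.632
θ=138°:   branch + wants cross > 0 → take C=(6.7321,6.4448) (cross=45.632)
θ=138°: ex = (C−B)/|BC| = (0.8962,0.4437); ey = (-0.4437,0.8962)
θ=138°: P = B + -1.25·ex + -2.00·ey = (-2.4621,-0.3396)
θ=236°: B = A + 3.00·(cos236°, sin236°) = (-1.6776, -2.4871)
θ=236°: |BD| = 6.1984
θ=236°: circle(B,10.00) ∩ circle(D,7.00): a=7.2132, h=6.9261
θ=236°:   candidates: C₊=(2.1504,6.7512) cross=42.931; C₋=(7.7085,-5.9369) cross=-42.931
θ=236°:   branch + wants cross > 0 → take C=(2.1504,6.7512) (cross=42.931)
θ=236°: ex = (C−B)/|BC| = (0.3828,0.9238); ey = (-0.9238,0.3828)
θ=236°: P = B + -1.25·ex + -2.00·ey = (-0.3084,-4.4075)

θ=138°: -2.46 -0.34
θ=236°: -0.31 -4.41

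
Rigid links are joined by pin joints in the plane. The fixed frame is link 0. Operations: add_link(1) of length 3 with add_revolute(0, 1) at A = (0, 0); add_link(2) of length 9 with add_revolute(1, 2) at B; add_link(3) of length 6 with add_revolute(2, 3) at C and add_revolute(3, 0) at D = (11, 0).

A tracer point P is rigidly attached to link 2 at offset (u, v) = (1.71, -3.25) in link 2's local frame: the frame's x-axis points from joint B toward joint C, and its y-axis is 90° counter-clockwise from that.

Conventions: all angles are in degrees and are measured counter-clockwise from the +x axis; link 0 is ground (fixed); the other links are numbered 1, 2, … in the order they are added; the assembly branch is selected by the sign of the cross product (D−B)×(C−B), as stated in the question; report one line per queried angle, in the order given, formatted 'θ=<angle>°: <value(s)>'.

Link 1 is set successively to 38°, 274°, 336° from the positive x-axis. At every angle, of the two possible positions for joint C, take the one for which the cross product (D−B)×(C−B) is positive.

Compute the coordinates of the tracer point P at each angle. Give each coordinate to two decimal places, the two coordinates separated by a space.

A=(0,0), D=(11.00,0)
θ=38°: B = A + 3.00·(cos38°, sin38°) = (2.3640, 1.8470)
θ=38°: |BD| = 8.8313
θ=38°: circle(B,9.00) ∩ circle(D,6.00): a=6.9634, h=5.7018
θ=38°:   candidates: C₊=(10.3659,5.9664) cross=50.355; C₋=(7.9809,-5.1851) cross=-50.355
θ=38°:   branch + wants cross > 0 → take C=(10.3659,5.9664) (cross=50.355)
θ=38°: ex = (C−B)/|BC| = (0.8891,0.4577); ey = (-0.4577,0.8891)
θ=38°: P = B + 1.71·ex + -3.25·ey = (5.3720,-0.2599)
θ=274°: B = A + 3.00·(cos274°, sin274°) = (0.2093, -2.9927)
θ=274°: |BD| = 11.1980
θ=274°: circle(B,9.00) ∩ circle(D,6.00): a=7.6083, h=4.8077
θ=274°:   candidates: C₊=(6.2560,3.6734) cross=53.837; C₋=(8.8257,-5.5922) cross=-53.837
θ=274°:   branch + wants cross > 0 → take C=(6.2560,3.6734) (cross=53.837)
θ=274°: ex = (C−B)/|BC| = (0.6719,0.7407); ey = (-0.7407,0.6719)
θ=274°: P = B + 1.71·ex + -3.25·ey = (3.7654,-3.9097)
θ=336°: B = A + 3.00·(cos336°, sin336°) = (2.7406, -1.2202)
θ=336°: |BD| = 8.3490
θ=336°: circle(B,9.00) ∩ circle(D,6.00): a=6.8694, h=5.8147
θ=336°:   candidates: C₊=(8.6865,5.5360) cross=48.547; C₋=(10.3861,-5.9685) cross=-48.547
θ=336°:   branch + wants cross > 0 → take C=(8.6865,5.5360) (cross=48.547)
θ=336°: ex = (C−B)/|BC| = (0.6607,0.7507); ey = (-0.7507,0.6607)
θ=336°: P = B + 1.71·ex + -3.25·ey = (6.3101,-2.0836)

θ=38°: 5.37 -0.26
θ=274°: 3.77 -3.91
θ=336°: 6.31 -2.08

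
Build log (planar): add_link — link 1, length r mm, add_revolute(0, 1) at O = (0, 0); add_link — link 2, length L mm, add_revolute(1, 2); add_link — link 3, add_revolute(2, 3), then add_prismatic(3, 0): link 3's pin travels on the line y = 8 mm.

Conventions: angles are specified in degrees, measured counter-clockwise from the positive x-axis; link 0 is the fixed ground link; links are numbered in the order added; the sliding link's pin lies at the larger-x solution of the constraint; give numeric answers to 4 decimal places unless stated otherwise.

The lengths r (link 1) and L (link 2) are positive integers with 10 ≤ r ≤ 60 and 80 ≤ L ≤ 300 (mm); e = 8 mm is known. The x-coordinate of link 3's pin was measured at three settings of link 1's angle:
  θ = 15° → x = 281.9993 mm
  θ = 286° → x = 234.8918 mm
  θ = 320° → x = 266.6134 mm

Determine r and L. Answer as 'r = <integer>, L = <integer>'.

constraint per measurement: (x − r cos θ)² + (r sin θ − e)² = L²
subtracting the θ₁ and θ₂ equations cancels the r² and L² terms:
r = (x₁² − x₂²) / (2[(x₁cos θ₁ + e sin θ₁) − (x₂cos θ₂ + e sin θ₂)]) = 55.9999 → r = 56
L² = (x₁ − r cos θ₁)² + (r sin θ₁ − e)² = 51983.9778 → L = 228.0000 → L = 228
check at θ₃=320°: x = 266.6134 (printed 266.6134) ✓

r = 56, L = 228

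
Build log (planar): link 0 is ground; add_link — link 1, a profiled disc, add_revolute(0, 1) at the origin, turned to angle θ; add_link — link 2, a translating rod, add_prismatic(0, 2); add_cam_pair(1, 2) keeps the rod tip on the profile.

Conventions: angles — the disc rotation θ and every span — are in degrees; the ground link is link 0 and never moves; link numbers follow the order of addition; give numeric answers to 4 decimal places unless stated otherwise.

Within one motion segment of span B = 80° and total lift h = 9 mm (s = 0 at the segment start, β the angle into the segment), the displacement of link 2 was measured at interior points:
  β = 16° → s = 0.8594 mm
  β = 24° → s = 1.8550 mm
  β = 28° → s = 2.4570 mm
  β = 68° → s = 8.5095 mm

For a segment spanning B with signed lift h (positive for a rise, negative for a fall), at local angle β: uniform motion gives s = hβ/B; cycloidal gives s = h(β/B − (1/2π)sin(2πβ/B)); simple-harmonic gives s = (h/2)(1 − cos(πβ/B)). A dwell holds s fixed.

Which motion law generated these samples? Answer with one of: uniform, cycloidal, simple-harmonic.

candidates at β/B = r: uniform s = h·r (linear in β); cycloidal s = h·(r − sin(2πr)/(2π)); simple-harmonic s = (h/2)(1 − cos(πr))
β=16°: printed 0.8594 | uniform 1.8000, cycloidal 0.4377, simple-harmonic 0.8594
β=24°: printed 1.8550 | uniform 2.7000, cycloidal 1.3377, simple-harmonic 1.8550
β=28°: printed 2.4570 | uniform 3.1500, cycloidal 1.9912, simple-harmonic 2.4570
β=68°: printed 8.5095 | uniform 7.6500, cycloidal 8.8088, simple-harmonic 8.5095
only one law matches every sample → simple-harmonic

simple-harmonic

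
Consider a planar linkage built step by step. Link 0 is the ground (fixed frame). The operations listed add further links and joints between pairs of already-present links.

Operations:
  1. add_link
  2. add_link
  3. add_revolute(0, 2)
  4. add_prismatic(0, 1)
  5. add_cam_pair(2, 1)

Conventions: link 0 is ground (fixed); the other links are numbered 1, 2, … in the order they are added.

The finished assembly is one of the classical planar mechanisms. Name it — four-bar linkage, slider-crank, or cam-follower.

links: 3 (incl. ground); joints: 1 revolute, 1 prismatic, 1 higher (cam) pair, forming one closed loop
3 links, revolute + prismatic + higher pair in one loop → cam-follower

cam-follower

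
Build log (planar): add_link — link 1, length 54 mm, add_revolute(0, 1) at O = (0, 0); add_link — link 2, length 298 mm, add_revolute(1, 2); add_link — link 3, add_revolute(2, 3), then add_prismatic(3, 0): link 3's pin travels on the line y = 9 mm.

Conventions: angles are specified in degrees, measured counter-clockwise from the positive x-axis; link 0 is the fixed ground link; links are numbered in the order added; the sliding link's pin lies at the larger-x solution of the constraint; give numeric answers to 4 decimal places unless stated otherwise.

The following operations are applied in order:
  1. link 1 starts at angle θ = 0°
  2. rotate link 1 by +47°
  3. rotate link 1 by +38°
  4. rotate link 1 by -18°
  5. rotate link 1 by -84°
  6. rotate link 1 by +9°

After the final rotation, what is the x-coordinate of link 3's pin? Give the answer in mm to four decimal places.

geometry: r = 54 mm, L = 298 mm, e = 9 mm; θ starts at 0°
rotate link 1 by +47°: θ ← 0° +47° = 47°
rotate link 1 by +38°: θ ← 47° +38° = 85°
rotate link 1 by -18°: θ ← 85° -18° = 67°
rotate link 1 by -84°: θ ← 67° -84° = -17°
rotate link 1 by +9°: θ ← -17° +9° = -8°
crank pin P = (r cos θ, r sin θ) = (53.474476, -7.515347)
h = r sin θ − e = -7.515347 − 9 = -16.515347
x = r cos θ + √(L² − h²) = 53.474476 + 297.542003 = 351.016478

351.0165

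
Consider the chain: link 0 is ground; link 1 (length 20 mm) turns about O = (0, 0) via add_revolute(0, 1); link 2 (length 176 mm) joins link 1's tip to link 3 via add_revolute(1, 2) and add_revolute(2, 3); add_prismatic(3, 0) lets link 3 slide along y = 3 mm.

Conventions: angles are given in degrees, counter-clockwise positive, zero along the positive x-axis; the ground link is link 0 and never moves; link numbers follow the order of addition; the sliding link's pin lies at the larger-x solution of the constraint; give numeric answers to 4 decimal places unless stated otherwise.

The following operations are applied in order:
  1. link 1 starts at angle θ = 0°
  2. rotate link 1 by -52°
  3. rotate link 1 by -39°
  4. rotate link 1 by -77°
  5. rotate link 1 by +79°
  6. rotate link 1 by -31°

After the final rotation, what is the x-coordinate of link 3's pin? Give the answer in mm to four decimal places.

geometry: r = 20 mm, L = 176 mm, e = 3 mm; θ starts at 0°
rotate link 1 by -52°: θ ← 0° -52° = -52°
rotate link 1 by -39°: θ ← -52° -39° = -91°
rotate link 1 by -77°: θ ← -91° -77° = -168°
rotate link 1 by +79°: θ ← -168° +79° = -89°
rotate link 1 by -31°: θ ← -89° -31° = -120°
crank pin P = (r cos θ, r sin θ) = (-10.000000, -17.320508)
h = r sin θ − e = -17.320508 − 3 = -20.320508
x = r cos θ + √(L² − h²) = -10.000000 + 174.822987 = 164.822987

164.8230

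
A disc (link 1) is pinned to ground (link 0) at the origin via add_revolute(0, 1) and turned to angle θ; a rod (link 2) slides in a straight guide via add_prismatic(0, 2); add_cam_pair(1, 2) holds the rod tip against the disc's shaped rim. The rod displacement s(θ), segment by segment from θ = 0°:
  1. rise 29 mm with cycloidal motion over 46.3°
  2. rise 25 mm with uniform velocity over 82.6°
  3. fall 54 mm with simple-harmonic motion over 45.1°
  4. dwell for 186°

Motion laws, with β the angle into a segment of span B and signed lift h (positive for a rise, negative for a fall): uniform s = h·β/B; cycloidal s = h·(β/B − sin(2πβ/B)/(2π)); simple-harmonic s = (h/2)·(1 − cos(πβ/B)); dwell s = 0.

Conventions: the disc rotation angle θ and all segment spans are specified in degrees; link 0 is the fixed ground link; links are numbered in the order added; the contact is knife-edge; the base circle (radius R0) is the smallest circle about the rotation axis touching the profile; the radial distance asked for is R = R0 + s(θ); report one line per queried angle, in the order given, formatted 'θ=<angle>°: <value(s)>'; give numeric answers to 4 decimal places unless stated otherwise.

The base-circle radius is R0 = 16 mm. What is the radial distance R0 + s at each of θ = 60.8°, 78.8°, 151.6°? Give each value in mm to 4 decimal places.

segment 1 (0° to 46.3°, cycloidal, h = 29) is passed completely: s = 0.0000 + (29) = 29.0000
θ = 60.8° falls in segment 2 (46.3° to 128.9°, uniform, h = 25): β = 60.8 − 46.3 = 14.5°, B = 82.6°; Δs = 25·14.5/82.6 = 4.3886; s = 29.0000 + 4.3886 = 33.3886
θ = 78.8° falls in segment 2 (46.3° to 128.9°, uniform, h = 25): β = 78.8 − 46.3 = 32.5°, B = 82.6°; Δs = 25·32.5/82.6 = 9.8366; s = 29.0000 + 9.8366 = 38.8366
segment 2 (46.3° to 128.9°, uniform, h = 25) is passed completely: s = 29.0000 + (25) = 54.0000
θ = 151.6° falls in segment 3 (128.9° to 174°, simple-harmonic, h = -54): β = 151.6 − 128.9 = 22.7°, B = 45.1°; Δs = -54/2·(1 − cos(π·0.5033)) = -27.2821; s = 54.0000 − 27.2821 = 26.7179
θ=60.8°: R = R0 + s = 16 + 33.3886 = 49.3886
θ=78.8°: R = R0 + s = 16 + 38.8366 = 54.8366
θ=151.6°: R = R0 + s = 16 + 26.7179 = 42.7179

θ=60.8°: 49.3886
θ=78.8°: 54.8366
θ=151.6°: 42.7179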